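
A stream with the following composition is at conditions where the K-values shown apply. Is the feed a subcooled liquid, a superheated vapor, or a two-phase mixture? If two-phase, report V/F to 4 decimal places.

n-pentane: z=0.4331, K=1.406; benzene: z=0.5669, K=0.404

ΣzᵢKᵢ = 0.8380; Σzᵢ/Kᵢ = 1.7113.
Since ΣzᵢKᵢ < 1 the mixture is below its bubble point — single liquid phase.

subcooled liquid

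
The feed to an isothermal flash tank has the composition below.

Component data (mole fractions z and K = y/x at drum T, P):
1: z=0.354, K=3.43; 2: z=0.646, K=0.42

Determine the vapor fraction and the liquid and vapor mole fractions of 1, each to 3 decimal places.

Let ψ = V/F and solve Σ zᵢ(Kᵢ−1)/(1+ψ(Kᵢ−1)) = 0.
g(0) = ΣzᵢKᵢ − 1 = 0.486 and g(1) = 1 − Σzᵢ/Kᵢ = -0.641, so a root lies in (0, 1).
Binary case is linear: z₁(K₁−1)(1+ψ(K₂−1)) + z₂(K₂−1)(1+ψ(K₁−1)) = 0
⇒ ψ = [z₁(K₁−1)+z₂(K₂−1)] / [−(K₁−1)(K₂−1)] = 0.4855/1.4094 = 0.345
Compositions from xᵢ = zᵢ/(1+ψ(Kᵢ−1)), yᵢ = Kᵢxᵢ:
  1: x = 0.193, y = 0.661
  2: x = 0.807, y = 0.339

ψ = 0.345, x_1 = 0.193, y_1 = 0.661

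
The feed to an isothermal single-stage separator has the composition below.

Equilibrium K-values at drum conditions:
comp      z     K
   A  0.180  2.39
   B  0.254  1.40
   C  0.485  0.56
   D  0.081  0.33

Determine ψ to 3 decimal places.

Rachford–Rice: g(ψ) = Σ zᵢ(Kᵢ−1)/(1+ψ(Kᵢ−1)) = 0.
Check two-phase: ΣzᵢKᵢ = 1.084 > 1 and Σzᵢ/Kᵢ = 1.368 > 1, so g(0) = 0.084 > 0 and g(1) = -0.368 < 0.
Newton–Raphson from ψ = 0.5:
  ψ = 0.500: g = -0.1229, g' = -0.386 → ψ = 0.181
  ψ = 0.181: g = 0.0009, g' = -0.415 → ψ = 0.183
Converged at ψ = 0.183.

ψ = 0.183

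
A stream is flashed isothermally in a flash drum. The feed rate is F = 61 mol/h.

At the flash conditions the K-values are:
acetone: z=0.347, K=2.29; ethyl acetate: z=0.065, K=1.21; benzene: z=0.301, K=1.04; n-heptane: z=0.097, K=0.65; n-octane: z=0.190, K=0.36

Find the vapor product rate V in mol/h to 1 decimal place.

V = 41.8 mol/h

Iterate (Newton) starting at β = 0.44:
  β = 0.440: g = 0.1005, g' = -0.405 → β = 0.688
  β = 0.688: g = -0.0012, g' = -0.434 → β = 0.685
Converged at β = 0.685.
Then V = β·F = 0.6853·61 = 41.8 mol/h and L = F − V = 19.2 mol/h.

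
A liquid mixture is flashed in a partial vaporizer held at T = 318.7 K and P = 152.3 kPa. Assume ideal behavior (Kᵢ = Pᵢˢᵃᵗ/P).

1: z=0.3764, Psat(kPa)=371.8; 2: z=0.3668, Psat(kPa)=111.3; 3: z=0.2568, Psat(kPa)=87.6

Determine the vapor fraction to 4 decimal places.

ψ = 0.6791

Raoult's law: Kᵢ = Pᵢˢᵃᵗ/P = Pᵢˢᵃᵗ/152.3.
  K_1 = 371.8/152.3 = 2.441234, K_2 = 111.3/152.3 = 0.730794, K_3 = 87.6/152.3 = 0.575181
Let ψ = V/F and solve Σ zᵢ(Kᵢ−1)/(1+ψ(Kᵢ−1)) = 0.
g(0) = ΣzᵢKᵢ − 1 = 0.3346 and g(1) = 1 − Σzᵢ/Kᵢ = -0.1026, so a root lies in (0, 1).
Newton–Raphson from ψ = 0.5:
  ψ = 0.5000: g = 0.06266, g' = -0.3743 → ψ = 0.6674
  ψ = 0.6674: g = 0.00387, g' = -0.3329 → ψ = 0.6790
  ψ = 0.6790: g = 0.00001, g' = -0.3310 → ψ = 0.6791
Converged at ψ = 0.6791.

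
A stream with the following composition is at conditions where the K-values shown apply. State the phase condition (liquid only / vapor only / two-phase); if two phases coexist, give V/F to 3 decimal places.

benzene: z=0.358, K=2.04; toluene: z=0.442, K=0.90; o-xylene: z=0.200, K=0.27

ΣzᵢKᵢ = 1.182; Σzᵢ/Kᵢ = 1.407.
Both exceed 1, so a two-phase solution exists.
Material balance + equilibrium reduce to Σ zᵢ(Kᵢ−1)/(1+ψ(Kᵢ−1)) = 0.
Iterate (Newton) starting at ψ = 0.5:
  ψ = 0.500: g = -0.0315, g' = -0.437 → ψ = 0.428
  ψ = 0.428: g = -0.0008, g' = -0.416 → ψ = 0.426
Converged at ψ = 0.426.

two-phase, V/F = 0.426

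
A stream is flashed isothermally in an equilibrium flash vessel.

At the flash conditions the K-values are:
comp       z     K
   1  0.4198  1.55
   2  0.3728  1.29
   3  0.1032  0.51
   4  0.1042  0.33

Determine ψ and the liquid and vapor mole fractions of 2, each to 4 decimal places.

ψ = 0.8381, x_2 = 0.2999, y_2 = 0.3869

Rachford–Rice: g(ψ) = Σ zᵢ(Kᵢ−1)/(1+ψ(Kᵢ−1)) = 0.
g(0) = ΣzᵢKᵢ − 1 = 0.2186 and g(1) = 1 − Σzᵢ/Kᵢ = -0.0779, so a root lies in (0, 1).
Iterate (Newton) starting at ψ = 0.33:
  ψ = 0.3300: g = 0.14414, g' = -0.2294 → ψ = 0.9582
  ψ = 0.9582: g = -0.05453, g' = -0.5267 → ψ = 0.8547
  ψ = 0.8547: g = -0.00666, g' = -0.4083 → ψ = 0.8384
  ψ = 0.8384: g = -0.00011, g' = -0.3946 → ψ = 0.8381
Converged at ψ = 0.8381.
Compositions from xᵢ = zᵢ/(1+ψ(Kᵢ−1)), yᵢ = Kᵢxᵢ:
  1: x = 0.2873, y = 0.4454
  2: x = 0.2999, y = 0.3869
  3: x = 0.1751, y = 0.0893
  4: x = 0.2376, y = 0.0784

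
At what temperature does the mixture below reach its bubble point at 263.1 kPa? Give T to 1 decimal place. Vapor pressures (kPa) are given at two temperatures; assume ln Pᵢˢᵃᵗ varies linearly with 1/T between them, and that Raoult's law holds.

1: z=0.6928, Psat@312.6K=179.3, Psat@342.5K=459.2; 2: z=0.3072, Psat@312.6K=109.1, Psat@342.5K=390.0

Bubble-point temperature: ΣzᵢPᵢˢᵃᵗ(T) = P. Interpolate ln Pᵢˢᵃᵗ = aᵢ + bᵢ/T.
  T = 312.6 K: ΣzᵢPᵢˢᵃᵗ = 157.73 kPa
  T = 342.5 K: ΣzᵢPᵢˢᵃᵗ = 437.94 kPa
  T = 327.6 K: ΣzᵢPᵢˢᵃᵗ = 268.80 kPa
  T = 320.1 K: ΣzᵢPᵢˢᵃᵗ = 207.06 kPa
  T = 323.9 K: ΣzᵢPᵢˢᵃᵗ = 236.65 kPa
  T = 325.8 K: ΣzᵢPᵢˢᵃᵗ = 252.73 kPa
Interpolating between 325.8 K and 327.6 K gives T ≈ 327.0 K.

T = 327.0 K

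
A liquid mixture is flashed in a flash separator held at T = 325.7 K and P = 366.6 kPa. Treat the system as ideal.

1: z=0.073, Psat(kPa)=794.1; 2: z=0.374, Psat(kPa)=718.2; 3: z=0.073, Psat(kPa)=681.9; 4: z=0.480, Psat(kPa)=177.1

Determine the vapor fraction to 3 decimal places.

Raoult's law: Kᵢ = Pᵢˢᵃᵗ/P = Pᵢˢᵃᵗ/366.6.
  K_1 = 794.1/366.6 = 2.16612, K_2 = 718.2/366.6 = 1.95908, K_3 = 681.9/366.6 = 1.86007, K_4 = 177.1/366.6 = 0.48309
Newton–Raphson from ψ = 0.36:
  ψ = 0.360: g = 0.0697, g' = -0.464 → ψ = 0.510
  ψ = 0.510: g = 0.0009, g' = -0.457 → ψ = 0.512
Converged at ψ = 0.512.

ψ = 0.512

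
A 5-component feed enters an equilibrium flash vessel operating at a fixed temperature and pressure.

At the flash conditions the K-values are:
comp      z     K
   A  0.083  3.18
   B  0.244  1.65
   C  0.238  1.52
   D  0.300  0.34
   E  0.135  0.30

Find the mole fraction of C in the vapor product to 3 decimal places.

Rachford–Rice: g(β) = Σ zᵢ(Kᵢ−1)/(1+β(Kᵢ−1)) = 0.
Check two-phase: ΣzᵢKᵢ = 1.171 > 1 and Σzᵢ/Kᵢ = 1.663 > 1, so g(0) = 0.171 > 0 and g(1) = -0.663 < 0.
Newton iteration, β⁰ = 0.5:
  β = 0.500: g = -0.1364, g' = -0.637 → β = 0.286
  β = 0.286: g = -0.0093, g' = -0.574 → β = 0.270
Converged at β = 0.270.
Compositions from xᵢ = zᵢ/(1+β(Kᵢ−1)), yᵢ = Kᵢxᵢ:
  A: x = 0.052, y = 0.166
  B: x = 0.208, y = 0.343
  C: x = 0.209, y = 0.317
  D: x = 0.365, y = 0.124
  E: x = 0.166, y = 0.050

y_C = 0.317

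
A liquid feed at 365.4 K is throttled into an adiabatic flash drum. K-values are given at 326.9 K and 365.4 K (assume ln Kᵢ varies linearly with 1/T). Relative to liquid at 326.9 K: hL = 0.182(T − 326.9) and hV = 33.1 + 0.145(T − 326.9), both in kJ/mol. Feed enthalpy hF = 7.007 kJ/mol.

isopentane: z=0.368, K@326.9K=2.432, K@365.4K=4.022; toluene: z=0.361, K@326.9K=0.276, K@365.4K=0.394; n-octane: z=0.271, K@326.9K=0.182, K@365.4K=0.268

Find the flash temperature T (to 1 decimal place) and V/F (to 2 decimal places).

Adiabatic flash: solve Rachford–Rice at each trial T, then check hF = ψ·hV(T) + (1−ψ)·hL(T).
  T = 326.9 K: K = (2.432, 0.276, 0.182), RR gives ψ = 0.040, H_out = 1.327 kJ/mol
  T = 365.4 K: K = (4.022, 0.394, 0.268), RR gives ψ = 0.347, H_out = 17.996 kJ/mol
  T = 346.1 K: K = (3.170, 0.333, 0.223), RR gives ψ = 0.223, H_out = 10.730 kJ/mol
  T = 336.5 K: K = (2.787, 0.304, 0.202), RR gives ψ = 0.144, H_out = 6.447 kJ/mol
  T = 341.3 K: K = (2.975, 0.318, 0.213), RR gives ψ = 0.186, H_out = 8.668 kJ/mol
  T = 338.9 K: K = (2.880, 0.311, 0.207), RR gives ψ = 0.165, H_out = 7.580 kJ/mol
Linear interpolation between T = 336.5 (H_out = 6.447) and T = 338.9 (H_out = 7.580) on hF = 7.007 gives T ≈ 337.7 K, at which ψ = 0.15.

T = 337.7 K, V/F = 0.15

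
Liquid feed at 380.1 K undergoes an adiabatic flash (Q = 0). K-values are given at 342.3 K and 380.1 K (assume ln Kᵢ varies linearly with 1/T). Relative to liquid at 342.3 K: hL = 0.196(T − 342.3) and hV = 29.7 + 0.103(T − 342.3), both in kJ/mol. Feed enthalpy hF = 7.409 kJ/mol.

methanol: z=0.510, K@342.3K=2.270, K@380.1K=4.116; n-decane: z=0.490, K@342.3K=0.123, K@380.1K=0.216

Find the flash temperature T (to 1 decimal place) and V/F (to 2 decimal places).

T = 345.2 K, V/F = 0.23

Adiabatic flash: solve Rachford–Rice at each trial T, then check hF = ψ·hV(T) + (1−ψ)·hL(T).
  T = 342.3 K: K = (2.270, 0.123), RR gives ψ = 0.196, H_out = 5.812 kJ/mol
  T = 380.1 K: K = (4.116, 0.216), RR gives ψ = 0.493, H_out = 20.325 kJ/mol
  T = 361.2 K: K = (3.105, 0.165), RR gives ψ = 0.378, H_out = 14.274 kJ/mol
  T = 351.8 K: K = (2.668, 0.143), RR gives ψ = 0.302, H_out = 10.552 kJ/mol
  T = 347.1 K: K = (2.466, 0.133), RR gives ψ = 0.254, H_out = 8.370 kJ/mol
  T = 344.7 K: K = (2.367, 0.128), RR gives ψ = 0.226, H_out = 7.140 kJ/mol
Linear interpolation between T = 344.7 (H_out = 7.140) and T = 347.1 (H_out = 8.370) on hF = 7.409 gives T ≈ 345.2 K, at which ψ = 0.23.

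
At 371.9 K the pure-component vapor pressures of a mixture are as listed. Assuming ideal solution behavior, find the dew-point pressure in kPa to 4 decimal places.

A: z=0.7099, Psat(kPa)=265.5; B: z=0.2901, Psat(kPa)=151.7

At the dew point ψ → 1, so Σzᵢ/Kᵢ = 1 with Kᵢ = Pᵢˢᵃᵗ/P ⇒ 1/P = Σzᵢ/Pᵢˢᵃᵗ.
1/P = 0.7099/265.5 + 0.2901/151.7 = 0.0045861 ⇒ P = 218.0478 kPa

Pdew = 218.0478 kPa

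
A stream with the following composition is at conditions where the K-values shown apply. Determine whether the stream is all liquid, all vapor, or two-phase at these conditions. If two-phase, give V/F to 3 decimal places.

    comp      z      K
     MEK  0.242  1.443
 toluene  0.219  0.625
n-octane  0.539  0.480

all liquid

ΣzᵢKᵢ = 0.745; Σzᵢ/Kᵢ = 1.641.
Since ΣzᵢKᵢ < 1 the mixture is below its bubble point — single liquid phase.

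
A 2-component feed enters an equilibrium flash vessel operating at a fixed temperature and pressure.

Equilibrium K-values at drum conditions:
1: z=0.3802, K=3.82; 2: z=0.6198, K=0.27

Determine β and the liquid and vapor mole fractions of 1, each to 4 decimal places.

Material balance + equilibrium reduce to Σ zᵢ(Kᵢ−1)/(1+β(Kᵢ−1)) = 0.
g(0) = ΣzᵢKᵢ − 1 = 0.6197 and g(1) = 1 − Σzᵢ/Kᵢ = -1.3951, so a root lies in (0, 1).
Newton–Raphson from β = 0.5:
  β = 0.5000: g = -0.26764, g' = -1.3397 → β = 0.3002
  β = 0.3002: g = 0.00116, g' = -1.4284 → β = 0.3010
Converged at β = 0.3010.
Compositions from xᵢ = zᵢ/(1+β(Kᵢ−1)), yᵢ = Kᵢxᵢ:
  1: x = 0.2056, y = 0.7855
  2: x = 0.7944, y = 0.2145

β = 0.3010, x_1 = 0.2056, y_1 = 0.7855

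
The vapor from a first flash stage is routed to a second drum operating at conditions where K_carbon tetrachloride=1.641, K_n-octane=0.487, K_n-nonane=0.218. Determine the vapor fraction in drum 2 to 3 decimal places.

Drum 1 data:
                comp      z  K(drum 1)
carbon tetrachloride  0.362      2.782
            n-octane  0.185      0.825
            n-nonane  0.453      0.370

V/F (drum 2) = 0.338

Drum 1:
Let ψ₁ = V/F and solve Σ zᵢ(Kᵢ−1)/(1+ψ₁(Kᵢ−1)) = 0.
g(0) = ΣzᵢKᵢ − 1 = 0.327 and g(1) = 1 − Σzᵢ/Kᵢ = -0.579, so a root lies in (0, 1).
Iterate (Newton) starting at ψ₁ = 0.5:
  ψ₁ = 0.500: g = -0.1110, g' = -0.711 → ψ₁ = 0.344
  ψ₁ = 0.344: g = 0.0011, g' = -0.741 → ψ₁ = 0.346
Converged at ψ₁ = 0.346.
Drum-1 compositions:
  carbon tetrachloride: x = 0.224, y = 0.623
  n-octane: x = 0.197, y = 0.162
  n-nonane: x = 0.579, y = 0.214
Drum-2 feed = drum-1 vapor: z₂ = (0.6233, 0.1624, 0.2142).
Drum 2:
Newton–Raphson from ψ₂ = 0.56:
  ψ₂ = 0.560: g = -0.1210, g' = -0.638 → ψ₂ = 0.370
  ψ₂ = 0.370: g = -0.0158, g' = -0.492 → ψ₂ = 0.338
Converged at ψ₂ = 0.338.
  carbon tetrachloride: x = 0.512, y = 0.841
  n-octane: x = 0.196, y = 0.096
  n-nonane: x = 0.291, y = 0.063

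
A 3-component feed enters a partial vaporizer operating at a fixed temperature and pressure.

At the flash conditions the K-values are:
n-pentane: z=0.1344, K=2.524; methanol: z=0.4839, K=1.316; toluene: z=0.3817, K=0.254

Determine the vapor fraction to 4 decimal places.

ψ = 0.1348

Newton–Raphson from ψ = 0.45:
  ψ = 0.4500: g = -0.17327, g' = -0.6282 → ψ = 0.1742
  ψ = 0.1742: g = -0.02049, g' = -0.5189 → ψ = 0.1347
  ψ = 0.1347: g = 0.00004, g' = -0.5219 → ψ = 0.1348
Converged at ψ = 0.1348.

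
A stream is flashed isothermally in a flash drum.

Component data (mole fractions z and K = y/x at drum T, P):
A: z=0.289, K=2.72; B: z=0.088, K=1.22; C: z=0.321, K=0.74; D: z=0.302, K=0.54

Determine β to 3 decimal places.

Let β = V/F and solve Σ zᵢ(Kᵢ−1)/(1+β(Kᵢ−1)) = 0.
Feasibility: ΣzᵢKᵢ = 1.294, Σzᵢ/Kᵢ = 1.171 — both > 1, two phases present.
Newton–Raphson from β = 0.5:
  β = 0.500: g = 0.0083, g' = -0.387 → β = 0.522
Converged at β = 0.522.

β = 0.522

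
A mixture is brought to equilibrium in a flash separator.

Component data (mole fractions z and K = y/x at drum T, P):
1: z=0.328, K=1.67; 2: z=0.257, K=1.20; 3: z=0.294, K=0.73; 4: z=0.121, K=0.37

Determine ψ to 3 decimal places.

Material balance + equilibrium reduce to Σ zᵢ(Kᵢ−1)/(1+ψ(Kᵢ−1)) = 0.
Check two-phase: ΣzᵢKᵢ = 1.116 > 1 and Σzᵢ/Kᵢ = 1.140 > 1, so g(0) = 0.116 > 0 and g(1) = -0.140 < 0.
Newton iteration, ψ⁰ = 0.65:
  ψ = 0.650: g = -0.0268, g' = -0.249 → ψ = 0.542
  ψ = 0.542: g = -0.0012, g' = -0.228 → ψ = 0.537
Converged at ψ = 0.537.

ψ = 0.537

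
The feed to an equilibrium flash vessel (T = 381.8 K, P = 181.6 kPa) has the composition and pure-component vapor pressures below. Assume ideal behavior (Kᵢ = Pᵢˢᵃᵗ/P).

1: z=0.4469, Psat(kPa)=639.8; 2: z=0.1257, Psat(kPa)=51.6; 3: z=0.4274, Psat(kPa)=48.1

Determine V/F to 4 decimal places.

V/F = 0.3923

Raoult's law: Kᵢ = Pᵢˢᵃᵗ/P = Pᵢˢᵃᵗ/181.6.
  K_1 = 639.8/181.6 = 3.523128, K_2 = 51.6/181.6 = 0.284141, K_3 = 48.1/181.6 = 0.264868
Rachford–Rice: g(V/F) = Σ zᵢ(Kᵢ−1)/(1+V/F(Kᵢ−1)) = 0.
Check two-phase: ΣzᵢKᵢ = 1.7234 > 1 and Σzᵢ/Kᵢ = 2.1829 > 1, so g(0) = 0.7234 > 0 and g(1) = -1.1829 < 0.
Iterate (Newton) starting at V/F = 0.5:
  V/F = 0.5000: g = -0.13836, g' = -1.2900 → V/F = 0.3927
  V/F = 0.3927: g = -0.00055, g' = -1.2989 → V/F = 0.3923
Converged at V/F = 0.3923.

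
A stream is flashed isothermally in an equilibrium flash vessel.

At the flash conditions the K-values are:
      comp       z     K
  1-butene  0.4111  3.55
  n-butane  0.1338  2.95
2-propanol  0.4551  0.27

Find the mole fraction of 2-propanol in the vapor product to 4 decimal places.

y_2-propanol = 0.2067

Newton iteration, ψ⁰ = 0.5:
  ψ = 0.5000: g = 0.06971, g' = -1.2484 → ψ = 0.5558
  ψ = 0.5558: g = -0.00022, g' = -1.2614 → ψ = 0.5557
Converged at ψ = 0.5557.
Compositions from xᵢ = zᵢ/(1+ψ(Kᵢ−1)), yᵢ = Kᵢxᵢ:
  1-butene: x = 0.1701, y = 0.6038
  n-butane: x = 0.0642, y = 0.1894
  2-propanol: x = 0.7657, y = 0.2067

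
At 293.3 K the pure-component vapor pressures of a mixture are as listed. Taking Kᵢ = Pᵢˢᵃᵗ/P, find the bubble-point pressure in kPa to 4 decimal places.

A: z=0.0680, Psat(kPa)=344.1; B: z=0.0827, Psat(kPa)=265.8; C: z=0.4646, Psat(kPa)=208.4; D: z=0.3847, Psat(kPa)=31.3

Pbub = 154.2442 kPa

At the bubble point ψ → 0, so ΣzᵢKᵢ = 1 with Kᵢ = Pᵢˢᵃᵗ/P ⇒ P = ΣzᵢPᵢˢᵃᵗ.
P = 0.0680·344.1 + 0.0827·265.8 + 0.4646·208.4 + 0.3847·31.3 = 154.2442 kPa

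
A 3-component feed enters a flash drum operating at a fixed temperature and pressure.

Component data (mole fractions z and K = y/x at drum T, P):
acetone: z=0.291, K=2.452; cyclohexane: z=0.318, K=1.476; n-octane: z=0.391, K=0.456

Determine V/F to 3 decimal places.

V/F = 0.658

Rachford–Rice: g(V/F) = Σ zᵢ(Kᵢ−1)/(1+V/F(Kᵢ−1)) = 0.
g(0) = ΣzᵢKᵢ − 1 = 0.361 and g(1) = 1 − Σzᵢ/Kᵢ = -0.192, so a root lies in (0, 1).
Newton iteration, V/F⁰ = 0.49:
  V/F = 0.490: g = 0.0796, g' = -0.472 → V/F = 0.659
  V/F = 0.659: g = -0.0003, g' = -0.483 → V/F = 0.658
Converged at V/F = 0.658.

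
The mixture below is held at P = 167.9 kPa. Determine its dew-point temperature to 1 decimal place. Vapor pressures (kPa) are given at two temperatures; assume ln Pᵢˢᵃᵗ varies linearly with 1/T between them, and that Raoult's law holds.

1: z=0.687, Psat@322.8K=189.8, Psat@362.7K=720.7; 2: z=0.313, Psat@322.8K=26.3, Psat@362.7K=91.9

T = 352.0 K

Dew-point temperature: Σzᵢ·P/Pᵢˢᵃᵗ(T) = 1. Interpolate ln Pᵢˢᵃᵗ = aᵢ + bᵢ/T.
  T = 322.8 K: ΣzᵢP/Pᵢˢᵃᵗ = 2.6059
  T = 362.7 K: ΣzᵢP/Pᵢˢᵃᵗ = 0.7319
  T = 342.8 K: ΣzᵢP/Pᵢˢᵃᵗ = 1.3286
  T = 352.8 K: ΣzᵢP/Pᵢˢᵃᵗ = 0.9764
  T = 347.8 K: ΣzᵢP/Pᵢˢᵃᵗ = 1.1364
  T = 350.3 K: ΣzᵢP/Pᵢˢᵃᵗ = 1.0528
Interpolating between 350.3 K and 352.8 K gives T ≈ 352.0 K.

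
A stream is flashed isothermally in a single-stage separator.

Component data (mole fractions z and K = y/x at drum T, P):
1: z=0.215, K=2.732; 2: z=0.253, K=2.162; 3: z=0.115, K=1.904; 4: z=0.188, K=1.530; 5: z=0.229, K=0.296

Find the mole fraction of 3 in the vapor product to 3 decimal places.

y_3 = 0.122

Material balance + equilibrium reduce to Σ zᵢ(Kᵢ−1)/(1+ψ(Kᵢ−1)) = 0.
g(0) = ΣzᵢKᵢ − 1 = 0.709 and g(1) = 1 − Σzᵢ/Kᵢ = -0.153, so a root lies in (0, 1).
Newton iteration, ψ⁰ = 0.54:
  ψ = 0.540: g = 0.2603, g' = -0.671 → ψ = 0.928
  ψ = 0.928: g = -0.0574, g' = -1.170 → ψ = 0.879
  ψ = 0.879: g = -0.0039, g' = -1.020 → ψ = 0.875
Converged at ψ = 0.875.
Compositions from xᵢ = zᵢ/(1+ψ(Kᵢ−1)), yᵢ = Kᵢxᵢ:
  1: x = 0.085, y = 0.233
  2: x = 0.125, y = 0.271
  3: x = 0.064, y = 0.122
  4: x = 0.128, y = 0.197
  5: x = 0.596, y = 0.177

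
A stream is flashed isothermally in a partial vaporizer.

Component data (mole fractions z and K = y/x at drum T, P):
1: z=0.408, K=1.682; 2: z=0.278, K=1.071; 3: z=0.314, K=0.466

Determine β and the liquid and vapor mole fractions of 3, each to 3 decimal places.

Newton–Raphson from β = 0.66:
  β = 0.660: g = -0.0482, g' = -0.305 → β = 0.502
  β = 0.502: g = -0.0027, g' = -0.274 → β = 0.492
Converged at β = 0.492.
Compositions from xᵢ = zᵢ/(1+β(Kᵢ−1)), yᵢ = Kᵢxᵢ:
  1: x = 0.305, y = 0.514
  2: x = 0.269, y = 0.288
  3: x = 0.426, y = 0.198

β = 0.492, x_3 = 0.426, y_3 = 0.198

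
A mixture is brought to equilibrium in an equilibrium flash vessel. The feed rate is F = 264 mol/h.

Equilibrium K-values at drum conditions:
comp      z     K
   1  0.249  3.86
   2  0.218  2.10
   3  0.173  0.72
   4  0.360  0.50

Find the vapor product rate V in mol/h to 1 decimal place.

V = 202.2 mol/h

Material balance + equilibrium reduce to Σ zᵢ(Kᵢ−1)/(1+ψ(Kᵢ−1)) = 0.
Check two-phase: ΣzᵢKᵢ = 1.724 > 1 and Σzᵢ/Kᵢ = 1.129 > 1, so g(0) = 0.724 > 0 and g(1) = -0.129 < 0.
Newton iteration, ψ⁰ = 0.52:
  ψ = 0.520: g = 0.1389, g' = -0.619 → ψ = 0.744
  ψ = 0.744: g = 0.0115, g' = -0.538 → ψ = 0.766
Converged at ψ = 0.766.
Then V = ψ·F = 0.7659·264 = 202.2 mol/h and L = F − V = 61.8 mol/h.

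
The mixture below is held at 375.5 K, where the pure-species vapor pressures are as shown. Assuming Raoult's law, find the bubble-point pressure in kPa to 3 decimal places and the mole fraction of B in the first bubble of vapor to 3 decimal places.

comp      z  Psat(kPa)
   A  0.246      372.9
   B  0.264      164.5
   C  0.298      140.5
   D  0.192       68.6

Pbub = 190.202 kPa, y_B = 0.228

At the bubble point ψ → 0, so ΣzᵢKᵢ = 1 with Kᵢ = Pᵢˢᵃᵗ/P ⇒ P = ΣzᵢPᵢˢᵃᵗ.
P = 0.246·372.9 + 0.264·164.5 + 0.298·140.5 + 0.192·68.6 = 190.202 kPa
yᵢ = zᵢPᵢˢᵃᵗ/P ⇒ y_B = 0.264·164.5/190.202 = 0.228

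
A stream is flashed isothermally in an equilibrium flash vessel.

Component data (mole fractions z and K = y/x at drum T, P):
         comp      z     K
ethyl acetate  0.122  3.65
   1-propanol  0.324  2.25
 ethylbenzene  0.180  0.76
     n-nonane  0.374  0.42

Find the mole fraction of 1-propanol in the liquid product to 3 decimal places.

Newton iteration, V/F⁰ = 0.5:
  V/F = 0.500: g = 0.0337, g' = -0.613 → V/F = 0.555
Converged at V/F = 0.555.
Compositions from xᵢ = zᵢ/(1+V/F(Kᵢ−1)), yᵢ = Kᵢxᵢ:
  ethyl acetate: x = 0.049, y = 0.180
  1-propanol: x = 0.191, y = 0.430
  ethylbenzene: x = 0.208, y = 0.158
  n-nonane: x = 0.552, y = 0.232

x_1-propanol = 0.191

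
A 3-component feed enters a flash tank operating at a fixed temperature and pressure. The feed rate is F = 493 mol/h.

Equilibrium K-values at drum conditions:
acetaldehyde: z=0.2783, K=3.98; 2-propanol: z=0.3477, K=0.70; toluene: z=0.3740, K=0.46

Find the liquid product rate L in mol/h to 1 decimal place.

Rachford–Rice: g(V/F) = Σ zᵢ(Kᵢ−1)/(1+V/F(Kᵢ−1)) = 0.
g(0) = ΣzᵢKᵢ − 1 = 0.5231 and g(1) = 1 − Σzᵢ/Kᵢ = -0.3797, so a root lies in (0, 1).
Iterate (Newton) starting at V/F = 0.35:
  V/F = 0.3500: g = 0.04037, g' = -0.7970 → V/F = 0.4006
  V/F = 0.4006: g = 0.00174, g' = -0.7315 → V/F = 0.4030
Converged at V/F = 0.4030.
Then V = V/F·F = 0.4030·493 = 198.7 mol/h and L = F − V = 294.3 mol/h.

L = 294.3 mol/h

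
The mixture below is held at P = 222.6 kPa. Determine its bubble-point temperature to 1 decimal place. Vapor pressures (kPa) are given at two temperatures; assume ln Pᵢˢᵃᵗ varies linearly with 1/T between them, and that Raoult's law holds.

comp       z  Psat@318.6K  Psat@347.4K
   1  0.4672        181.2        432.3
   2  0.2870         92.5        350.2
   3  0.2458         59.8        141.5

T = 334.8 K

Bubble-point temperature: ΣzᵢPᵢˢᵃᵗ(T) = P. Interpolate ln Pᵢˢᵃᵗ = aᵢ + bᵢ/T.
  T = 318.6 K: ΣzᵢPᵢˢᵃᵗ = 125.90 kPa
  T = 347.4 K: ΣzᵢPᵢˢᵃᵗ = 337.26 kPa
  T = 333.0 K: ΣzᵢPᵢˢᵃᵗ = 209.44 kPa
  T = 340.2 K: ΣzᵢPᵢˢᵃᵗ = 266.79 kPa
  T = 336.6 K: ΣzᵢPᵢˢᵃᵗ = 236.61 kPa
  T = 334.8 K: ΣzᵢPᵢˢᵃᵗ = 222.67 kPa
Interpolating between 333.0 K and 334.8 K gives T ≈ 334.8 K.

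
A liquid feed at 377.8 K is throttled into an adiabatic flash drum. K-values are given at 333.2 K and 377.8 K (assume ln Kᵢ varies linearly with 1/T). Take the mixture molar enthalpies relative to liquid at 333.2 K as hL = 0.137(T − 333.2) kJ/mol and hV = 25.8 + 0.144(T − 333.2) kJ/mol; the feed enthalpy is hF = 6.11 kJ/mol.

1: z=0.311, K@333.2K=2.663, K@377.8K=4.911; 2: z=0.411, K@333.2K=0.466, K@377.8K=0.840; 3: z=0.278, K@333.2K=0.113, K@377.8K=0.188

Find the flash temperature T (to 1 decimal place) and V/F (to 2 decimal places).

Adiabatic flash: solve Rachford–Rice at each trial T, then check hF = ψ·hV(T) + (1−ψ)·hL(T).
  T = 333.2 K: K = (2.663, 0.466, 0.113), RR gives ψ = 0.045, H_out = 1.149 kJ/mol
  T = 377.8 K: K = (4.911, 0.840, 0.188), RR gives ψ = 0.463, H_out = 18.200 kJ/mol
  T = 355.5 K: K = (3.686, 0.637, 0.148), RR gives ψ = 0.280, H_out = 10.320 kJ/mol
  T = 344.4 K: K = (3.152, 0.548, 0.130), RR gives ψ = 0.174, H_out = 6.046 kJ/mol
  T = 349.9 K: K = (3.411, 0.591, 0.139), RR gives ψ = 0.229, H_out = 8.212 kJ/mol
  T = 347.1 K: K = (3.277, 0.569, 0.134), RR gives ψ = 0.202, H_out = 7.123 kJ/mol
  T = 345.8 K: K = (3.217, 0.559, 0.132), RR gives ψ = 0.189, H_out = 6.608 kJ/mol
Linear interpolation between T = 344.4 (H_out = 6.046) and T = 345.8 (H_out = 6.608) on hF = 6.11 gives T ≈ 344.6 K, at which ψ = 0.18.

T = 344.6 K, V/F = 0.18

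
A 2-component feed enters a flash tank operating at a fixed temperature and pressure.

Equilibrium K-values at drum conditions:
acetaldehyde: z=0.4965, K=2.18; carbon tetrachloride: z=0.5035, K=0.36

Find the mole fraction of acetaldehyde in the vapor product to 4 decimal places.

y_acetaldehyde = 0.7666

Rachford–Rice: g(ψ) = Σ zᵢ(Kᵢ−1)/(1+ψ(Kᵢ−1)) = 0.
Feasibility: ΣzᵢKᵢ = 1.2636, Σzᵢ/Kᵢ = 1.6264 — both > 1, two phases present.
Binary case is linear: z₁(K₁−1)(1+ψ(K₂−1)) + z₂(K₂−1)(1+ψ(K₁−1)) = 0
⇒ ψ = [z₁(K₁−1)+z₂(K₂−1)] / [−(K₁−1)(K₂−1)] = 0.26363/0.75520 = 0.3491
Compositions from xᵢ = zᵢ/(1+ψ(Kᵢ−1)), yᵢ = Kᵢxᵢ:
  acetaldehyde: x = 0.3516, y = 0.7666
  carbon tetrachloride: x = 0.6484, y = 0.2334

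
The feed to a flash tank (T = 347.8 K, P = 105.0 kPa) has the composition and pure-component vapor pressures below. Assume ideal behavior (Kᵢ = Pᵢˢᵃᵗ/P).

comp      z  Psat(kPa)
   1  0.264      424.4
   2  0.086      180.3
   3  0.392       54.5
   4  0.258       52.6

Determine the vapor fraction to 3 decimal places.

Raoult's law: Kᵢ = Pᵢˢᵃᵗ/P = Pᵢˢᵃᵗ/105.0.
  K_1 = 424.4/105.0 = 4.04190, K_2 = 180.3/105.0 = 1.71714, K_3 = 54.5/105.0 = 0.51905, K_4 = 52.6/105.0 = 0.50095
Newton–Raphson from ψ = 0.5:
  ψ = 0.500: g = -0.0558, g' = -0.680 → ψ = 0.418
  ψ = 0.418: g = 0.0024, g' = -0.744 → ψ = 0.421
Converged at ψ = 0.421.

ψ = 0.421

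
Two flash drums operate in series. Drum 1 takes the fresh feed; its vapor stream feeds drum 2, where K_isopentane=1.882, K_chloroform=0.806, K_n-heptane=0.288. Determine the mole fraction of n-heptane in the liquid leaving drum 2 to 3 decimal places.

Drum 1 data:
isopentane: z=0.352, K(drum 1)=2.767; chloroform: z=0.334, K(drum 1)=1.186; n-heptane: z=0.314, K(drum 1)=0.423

Drum 1:
Let ψ₁ = V/F and solve Σ zᵢ(Kᵢ−1)/(1+ψ₁(Kᵢ−1)) = 0.
g(0) = ΣzᵢKᵢ − 1 = 0.503 and g(1) = 1 − Σzᵢ/Kᵢ = -0.151, so a root lies in (0, 1).
Newton iteration, ψ₁⁰ = 0.67:
  ψ₁ = 0.670: g = 0.0447, g' = -0.517 → ψ₁ = 0.756
  ψ₁ = 0.756: g = -0.0008, g' = -0.539 → ψ₁ = 0.755
Converged at ψ₁ = 0.755.
Drum-1 compositions:
  isopentane: x = 0.151, y = 0.417
  chloroform: x = 0.293, y = 0.347
  n-heptane: x = 0.556, y = 0.235
Drum-2 feed = drum-1 vapor: z₂ = (0.4173, 0.3474, 0.2353).
Drum 2:
Material balance + equilibrium reduce to Σ zᵢ(Kᵢ−1)/(1+ψ₂(Kᵢ−1)) = 0.
Check two-phase: ΣzᵢKᵢ = 1.133 > 1 and Σzᵢ/Kᵢ = 1.470 > 1, so g(0) = 0.133 > 0 and g(1) = -0.470 < 0.
Newton–Raphson from ψ₂ = 0.5:
  ψ₂ = 0.500: g = -0.0793, g' = -0.460 → ψ₂ = 0.328
  ψ₂ = 0.328: g = -0.0049, g' = -0.413 → ψ₂ = 0.316
Converged at ψ₂ = 0.316.
  isopentane: x = 0.326, y = 0.614
  chloroform: x = 0.370, y = 0.298
  n-heptane: x = 0.304, y = 0.087

x_n-heptane (drum 2) = 0.304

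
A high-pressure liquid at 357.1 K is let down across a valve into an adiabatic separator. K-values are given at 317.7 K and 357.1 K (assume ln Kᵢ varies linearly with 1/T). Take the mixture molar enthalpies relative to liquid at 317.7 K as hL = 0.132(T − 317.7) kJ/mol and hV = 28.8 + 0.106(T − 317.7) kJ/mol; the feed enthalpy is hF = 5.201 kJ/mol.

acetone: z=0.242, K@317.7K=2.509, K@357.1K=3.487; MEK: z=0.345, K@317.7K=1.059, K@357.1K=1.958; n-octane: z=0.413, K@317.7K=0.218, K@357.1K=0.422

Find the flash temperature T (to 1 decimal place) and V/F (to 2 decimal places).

Adiabatic flash: solve Rachford–Rice at each trial T, then check hF = ψ·hV(T) + (1−ψ)·hL(T).
  T = 317.7 K: K = (2.509, 1.059, 0.218), RR gives ψ = 0.082, H_out = 2.367 kJ/mol
  T = 357.1 K: K = (3.487, 1.958, 0.422), RR gives ψ = 0.723, H_out = 25.293 kJ/mol
  T = 337.4 K: K = (2.986, 1.466, 0.309), RR gives ψ = 0.413, H_out = 14.273 kJ/mol
  T = 327.5 K: K = (2.743, 1.251, 0.261), RR gives ψ = 0.251, H_out = 8.462 kJ/mol
  T = 322.6 K: K = (2.625, 1.153, 0.239), RR gives ψ = 0.168, H_out = 5.454 kJ/mol
  T = 320.1 K: K = (2.566, 1.104, 0.228), RR gives ψ = 0.124, H_out = 3.888 kJ/mol
  T = 321.4 K: K = (2.597, 1.129, 0.234), RR gives ψ = 0.147, H_out = 4.705 kJ/mol
Linear interpolation between T = 321.4 (H_out = 4.705) and T = 322.6 (H_out = 5.454) on hF = 5.201 gives T ≈ 322.2 K, at which ψ = 0.16.

T = 322.2 K, V/F = 0.16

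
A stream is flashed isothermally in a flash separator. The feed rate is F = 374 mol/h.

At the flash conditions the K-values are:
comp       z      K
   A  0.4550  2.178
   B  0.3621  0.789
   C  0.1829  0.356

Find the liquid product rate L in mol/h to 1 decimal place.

L = 120.6 mol/h

Material balance + equilibrium reduce to Σ zᵢ(Kᵢ−1)/(1+V/F(Kᵢ−1)) = 0.
Feasibility: ΣzᵢKᵢ = 1.3418, Σzᵢ/Kᵢ = 1.1816 — both > 1, two phases present.
Iterate (Newton) starting at V/F = 0.55:
  V/F = 0.5500: g = 0.05643, g' = -0.4350 → V/F = 0.6797
  V/F = 0.6797: g = -0.00103, g' = -0.4566 → V/F = 0.6775
Converged at V/F = 0.6775.
Then V = V/F·F = 0.6775·374 = 253.4 mol/h and L = F − V = 120.6 mol/h.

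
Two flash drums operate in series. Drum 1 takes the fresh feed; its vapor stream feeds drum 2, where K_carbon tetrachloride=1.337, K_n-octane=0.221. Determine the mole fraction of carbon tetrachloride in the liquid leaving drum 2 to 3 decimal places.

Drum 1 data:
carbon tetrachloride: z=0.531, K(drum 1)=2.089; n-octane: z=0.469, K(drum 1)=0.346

Drum 1:
Rachford–Rice: g(ψ₁) = Σ zᵢ(Kᵢ−1)/(1+ψ₁(Kᵢ−1)) = 0.
Check two-phase: ΣzᵢKᵢ = 1.272 > 1 and Σzᵢ/Kᵢ = 1.610 > 1, so g(0) = 0.272 > 0 and g(1) = -0.610 < 0.
Binary case is linear: z₁(K₁−1)(1+ψ₁(K₂−1)) + z₂(K₂−1)(1+ψ₁(K₁−1)) = 0
⇒ ψ₁ = [z₁(K₁−1)+z₂(K₂−1)] / [−(K₁−1)(K₂−1)] = 0.2715/0.7122 = 0.381
Drum-1 compositions:
  carbon tetrachloride: x = 0.375, y = 0.784
  n-octane: x = 0.625, y = 0.216
Drum-2 feed = drum-1 vapor: z₂ = (0.7838, 0.2162).
Drum 2:
Material balance + equilibrium reduce to Σ zᵢ(Kᵢ−1)/(1+ψ₂(Kᵢ−1)) = 0.
Check two-phase: ΣzᵢKᵢ = 1.096 > 1 and Σzᵢ/Kᵢ = 1.564 > 1, so g(0) = 0.096 > 0 and g(1) = -0.564 < 0.
Binary case is linear: z₁(K₁−1)(1+ψ₂(K₂−1)) + z₂(K₂−1)(1+ψ₂(K₁−1)) = 0
⇒ ψ₂ = [z₁(K₁−1)+z₂(K₂−1)] / [−(K₁−1)(K₂−1)] = 0.0957/0.2625 = 0.365
  carbon tetrachloride: x = 0.698, y = 0.933
  n-octane: x = 0.302, y = 0.067

x_carbon tetrachloride (drum 2) = 0.698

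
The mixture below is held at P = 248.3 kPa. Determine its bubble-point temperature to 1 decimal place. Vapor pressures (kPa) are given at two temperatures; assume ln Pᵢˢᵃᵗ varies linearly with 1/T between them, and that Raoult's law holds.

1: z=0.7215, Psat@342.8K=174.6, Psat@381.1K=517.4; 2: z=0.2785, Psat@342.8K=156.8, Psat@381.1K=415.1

T = 355.7 K

Bubble-point temperature: ΣzᵢPᵢˢᵃᵗ(T) = P. Interpolate ln Pᵢˢᵃᵗ = aᵢ + bᵢ/T.
  T = 342.8 K: ΣzᵢPᵢˢᵃᵗ = 169.64 kPa
  T = 381.1 K: ΣzᵢPᵢˢᵃᵗ = 488.91 kPa
  T = 362.0 K: ΣzᵢPᵢˢᵃᵗ = 296.49 kPa
  T = 352.4 K: ΣzᵢPᵢˢᵃᵗ = 225.96 kPa
  T = 357.2 K: ΣzᵢPᵢˢᵃᵗ = 259.31 kPa
  T = 354.8 K: ΣzᵢPᵢˢᵃᵗ = 242.17 kPa
Interpolating between 354.8 K and 357.2 K gives T ≈ 355.7 K.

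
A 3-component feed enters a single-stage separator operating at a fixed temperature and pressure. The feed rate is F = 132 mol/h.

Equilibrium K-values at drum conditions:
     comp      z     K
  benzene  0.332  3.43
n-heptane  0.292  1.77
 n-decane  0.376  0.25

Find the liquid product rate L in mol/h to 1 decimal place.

Material balance + equilibrium reduce to Σ zᵢ(Kᵢ−1)/(1+V/F(Kᵢ−1)) = 0.
Check two-phase: ΣzᵢKᵢ = 1.750 > 1 and Σzᵢ/Kᵢ = 1.766 > 1, so g(0) = 0.750 > 0 and g(1) = -0.766 < 0.
Newton–Raphson from V/F = 0.39:
  V/F = 0.390: g = 0.1885, g' = -1.042 → V/F = 0.571
  V/F = 0.571: g = 0.0009, g' = -1.074 → V/F = 0.572
Converged at V/F = 0.572.
Then V = V/F·F = 0.5718·132 = 75.5 mol/h and L = F − V = 56.5 mol/h.

L = 56.5 mol/h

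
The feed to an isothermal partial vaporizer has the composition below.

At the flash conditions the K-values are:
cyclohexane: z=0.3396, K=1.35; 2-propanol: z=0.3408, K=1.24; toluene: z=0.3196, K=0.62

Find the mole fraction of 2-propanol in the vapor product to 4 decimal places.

y_2-propanol = 0.3618

Material balance + equilibrium reduce to Σ zᵢ(Kᵢ−1)/(1+V/F(Kᵢ−1)) = 0.
g(0) = ΣzᵢKᵢ − 1 = 0.0792 and g(1) = 1 − Σzᵢ/Kᵢ = -0.0419, so a root lies in (0, 1).
Iterate (Newton) starting at V/F = 0.5:
  V/F = 0.5000: g = 0.02425, g' = -0.1161 → V/F = 0.7088
  V/F = 0.7088: g = -0.00109, g' = -0.1275 → V/F = 0.7003
Converged at V/F = 0.7003.
Compositions from xᵢ = zᵢ/(1+V/F(Kᵢ−1)), yᵢ = Kᵢxᵢ:
  cyclohexane: x = 0.2727, y = 0.3682
  2-propanol: x = 0.2918, y = 0.3618
  toluene: x = 0.4355, y = 0.2700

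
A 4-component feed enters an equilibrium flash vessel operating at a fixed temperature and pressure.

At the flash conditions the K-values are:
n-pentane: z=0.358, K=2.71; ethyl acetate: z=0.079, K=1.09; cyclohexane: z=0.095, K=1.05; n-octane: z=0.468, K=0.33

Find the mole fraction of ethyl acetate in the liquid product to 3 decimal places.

x_ethyl acetate = 0.077

Material balance + equilibrium reduce to Σ zᵢ(Kᵢ−1)/(1+ψ(Kᵢ−1)) = 0.
g(0) = ΣzᵢKᵢ − 1 = 0.310 and g(1) = 1 − Σzᵢ/Kᵢ = -0.713, so a root lies in (0, 1).
Newton iteration, ψ⁰ = 0.5:
  ψ = 0.500: g = -0.1301, g' = -0.780 → ψ = 0.333
  ψ = 0.333: g = -0.0022, g' = -0.774 → ψ = 0.330
Converged at ψ = 0.330.
Compositions from xᵢ = zᵢ/(1+ψ(Kᵢ−1)), yᵢ = Kᵢxᵢ:
  n-pentane: x = 0.229, y = 0.620
  ethyl acetate: x = 0.077, y = 0.084
  cyclohexane: x = 0.093, y = 0.098
  n-octane: x = 0.601, y = 0.198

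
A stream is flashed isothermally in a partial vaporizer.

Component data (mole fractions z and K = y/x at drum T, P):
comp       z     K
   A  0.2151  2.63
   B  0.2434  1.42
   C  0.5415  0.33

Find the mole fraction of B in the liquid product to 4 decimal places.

x_B = 0.2322

Rachford–Rice: g(ψ) = Σ zᵢ(Kᵢ−1)/(1+ψ(Kᵢ−1)) = 0.
Check two-phase: ΣzᵢKᵢ = 1.0900 > 1 and Σzᵢ/Kᵢ = 1.8941 > 1, so g(0) = 0.0900 > 0 and g(1) = -0.8941 < 0.
Iterate (Newton) starting at ψ = 0.47:
  ψ = 0.4700: g = -0.24567, g' = -0.7311 → ψ = 0.1340
  ψ = 0.1340: g = -0.01402, g' = -0.7169 → ψ = 0.1144
  ψ = 0.1144: g = 0.00013, g' = -0.7302 → ψ = 0.1146
Converged at ψ = 0.1146.
Compositions from xᵢ = zᵢ/(1+ψ(Kᵢ−1)), yᵢ = Kᵢxᵢ:
  A: x = 0.1812, y = 0.4767
  B: x = 0.2322, y = 0.3298
  C: x = 0.5865, y = 0.1936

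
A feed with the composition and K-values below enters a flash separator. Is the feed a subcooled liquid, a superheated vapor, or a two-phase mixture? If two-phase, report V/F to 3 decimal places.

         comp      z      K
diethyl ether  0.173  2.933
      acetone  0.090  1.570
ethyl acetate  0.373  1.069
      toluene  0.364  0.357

two-phase, V/F = 0.282

ΣzᵢKᵢ = 1.177; Σzᵢ/Kᵢ = 1.485.
Both exceed 1, so a two-phase solution exists.
Newton iteration, ψ⁰ = 0.5:
  ψ = 0.500: g = -0.1101, g' = -0.513 → ψ = 0.286
  ψ = 0.286: g = -0.0019, g' = -0.518 → ψ = 0.282
Converged at ψ = 0.282.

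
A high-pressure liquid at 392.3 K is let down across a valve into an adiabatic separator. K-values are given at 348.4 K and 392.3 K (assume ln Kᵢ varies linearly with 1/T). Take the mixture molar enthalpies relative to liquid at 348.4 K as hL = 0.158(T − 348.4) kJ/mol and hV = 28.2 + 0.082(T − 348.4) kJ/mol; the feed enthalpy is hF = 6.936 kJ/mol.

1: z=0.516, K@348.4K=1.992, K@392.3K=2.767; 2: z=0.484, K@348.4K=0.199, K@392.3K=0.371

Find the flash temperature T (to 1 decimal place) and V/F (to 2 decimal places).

Adiabatic flash: solve Rachford–Rice at each trial T, then check hF = ψ·hV(T) + (1−ψ)·hL(T).
  T = 348.4 K: K = (1.992, 0.199), RR gives ψ = 0.156, H_out = 4.407 kJ/mol
  T = 392.3 K: K = (2.767, 0.371), RR gives ψ = 0.546, H_out = 20.523 kJ/mol
  T = 370.4 K: K = (2.372, 0.277), RR gives ψ = 0.361, H_out = 13.047 kJ/mol
  T = 359.4 K: K = (2.179, 0.236), RR gives ψ = 0.265, H_out = 8.988 kJ/mol
  T = 353.9 K: K = (2.085, 0.217), RR gives ψ = 0.213, H_out = 6.784 kJ/mol
  T = 356.6 K: K = (2.131, 0.226), RR gives ψ = 0.239, H_out = 7.885 kJ/mol
  T = 355.2 K: K = (2.107, 0.221), RR gives ψ = 0.226, H_out = 7.319 kJ/mol
Linear interpolation between T = 353.9 (H_out = 6.784) and T = 355.2 (H_out = 7.319) on hF = 6.936 gives T ≈ 354.3 K, at which ψ = 0.22.

T = 354.3 K, V/F = 0.22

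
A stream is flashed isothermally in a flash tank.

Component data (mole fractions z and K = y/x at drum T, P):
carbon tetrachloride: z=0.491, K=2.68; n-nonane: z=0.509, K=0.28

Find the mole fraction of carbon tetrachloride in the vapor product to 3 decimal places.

Let ψ = V/F and solve Σ zᵢ(Kᵢ−1)/(1+ψ(Kᵢ−1)) = 0.
g(0) = ΣzᵢKᵢ − 1 = 0.458 and g(1) = 1 − Σzᵢ/Kᵢ = -1.001, so a root lies in (0, 1).
Newton–Raphson from ψ = 0.5:
  ψ = 0.500: g = -0.1243, g' = -1.054 → ψ = 0.382
  ψ = 0.382: g = -0.0031, g' = -1.016 → ψ = 0.379
Converged at ψ = 0.379.
Compositions from xᵢ = zᵢ/(1+ψ(Kᵢ−1)), yᵢ = Kᵢxᵢ:
  carbon tetrachloride: x = 0.300, y = 0.804
  n-nonane: x = 0.700, y = 0.196

y_carbon tetrachloride = 0.804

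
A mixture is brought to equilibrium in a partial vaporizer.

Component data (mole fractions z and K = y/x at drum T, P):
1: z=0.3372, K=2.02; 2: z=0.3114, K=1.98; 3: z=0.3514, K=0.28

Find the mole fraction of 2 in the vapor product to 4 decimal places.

Iterate (Newton) starting at ψ = 0.5:
  ψ = 0.5000: g = 0.03727, g' = -0.7333 → ψ = 0.5508
  ψ = 0.5508: g = -0.00089, g' = -0.7703 → ψ = 0.5497
Converged at ψ = 0.5497.
Compositions from xᵢ = zᵢ/(1+ψ(Kᵢ−1)), yᵢ = Kᵢxᵢ:
  1: x = 0.2161, y = 0.4364
  2: x = 0.2024, y = 0.4007
  3: x = 0.5816, y = 0.1628

y_2 = 0.4007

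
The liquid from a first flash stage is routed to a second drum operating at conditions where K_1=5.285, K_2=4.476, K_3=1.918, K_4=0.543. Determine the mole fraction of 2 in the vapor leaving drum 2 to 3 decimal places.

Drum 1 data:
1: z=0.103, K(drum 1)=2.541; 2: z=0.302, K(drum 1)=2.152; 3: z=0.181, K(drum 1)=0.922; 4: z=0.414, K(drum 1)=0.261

Drum 1:
Rachford–Rice: g(ψ₁) = Σ zᵢ(Kᵢ−1)/(1+ψ₁(Kᵢ−1)) = 0.
g(0) = ΣzᵢKᵢ − 1 = 0.187 and g(1) = 1 − Σzᵢ/Kᵢ = -0.963, so a root lies in (0, 1).
Iterate (Newton) starting at ψ₁ = 0.63:
  ψ₁ = 0.630: g = -0.3052, g' = -0.990 → ψ₁ = 0.322
  ψ₁ = 0.322: g = -0.0560, g' = -0.713 → ψ₁ = 0.243
Converged at ψ₁ = 0.243.
Drum-1 compositions:
  1: x = 0.075, y = 0.190
  2: x = 0.236, y = 0.508
  3: x = 0.184, y = 0.170
  4: x = 0.505, y = 0.132
Drum-2 feed = drum-1 liquid: z₂ = (0.0749, 0.2360, 0.1845, 0.5046).
Drum 2:
Iterate (Newton) starting at ψ₂ = 0.5:
  ψ₂ = 0.500: g = 0.2189, g' = -0.770 → ψ₂ = 0.784
  ψ₂ = 0.784: g = 0.0327, g' = -0.586 → ψ₂ = 0.840
  ψ₂ = 0.840: g = 0.0003, g' = -0.578 → ψ₂ = 0.841
Converged at ψ₂ = 0.841.
  1: x = 0.016, y = 0.086
  2: x = 0.060, y = 0.269
  3: x = 0.104, y = 0.200
  4: x = 0.819, y = 0.445

y_2 (drum 2) = 0.269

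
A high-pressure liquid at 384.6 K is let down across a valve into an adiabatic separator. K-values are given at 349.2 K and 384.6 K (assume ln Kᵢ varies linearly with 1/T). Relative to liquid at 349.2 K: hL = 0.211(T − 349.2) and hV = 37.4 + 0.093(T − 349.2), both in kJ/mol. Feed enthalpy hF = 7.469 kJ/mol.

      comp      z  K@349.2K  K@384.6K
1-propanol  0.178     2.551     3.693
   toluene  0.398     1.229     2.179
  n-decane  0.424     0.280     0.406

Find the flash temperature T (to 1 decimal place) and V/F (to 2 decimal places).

T = 352.9 K, V/F = 0.18

Adiabatic flash: solve Rachford–Rice at each trial T, then check hF = ψ·hV(T) + (1−ψ)·hL(T).
  T = 349.2 K: K = (2.551, 1.229, 0.280), RR gives ψ = 0.099, H_out = 3.686 kJ/mol
  T = 384.6 K: K = (3.693, 2.179, 0.406), RR gives ψ = 0.690, H_out = 30.379 kJ/mol
  T = 366.9 K: K = (3.097, 1.659, 0.340), RR gives ψ = 0.445, H_out = 19.443 kJ/mol
  T = 358.0 K: K = (2.816, 1.432, 0.309), RR gives ψ = 0.287, H_out = 12.302 kJ/mol
  T = 353.6 K: K = (2.682, 1.328, 0.294), RR gives ψ = 0.197, H_out = 8.194 kJ/mol
  T = 351.4 K: K = (2.616, 1.278, 0.287), RR gives ψ = 0.149, H_out = 5.989 kJ/mol
Linear interpolation between T = 351.4 (H_out = 5.989) and T = 353.6 (H_out = 8.194) on hF = 7.469 gives T ≈ 352.9 K, at which ψ = 0.18.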